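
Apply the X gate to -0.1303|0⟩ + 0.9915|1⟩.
0.9915|0⟩ - 0.1303|1⟩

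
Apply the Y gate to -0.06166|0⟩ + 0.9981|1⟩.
-0.9981i|0⟩ - 0.06166i|1⟩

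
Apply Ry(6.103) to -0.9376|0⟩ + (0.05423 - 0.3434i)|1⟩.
(0.9289 + 0.0309i)|0⟩ + (-0.1384 + 0.342i)|1⟩

Ry(6.103) = [[cos(θ/2), −sin(θ/2)], [sin(θ/2), cos(θ/2)]]; θ = 6.103, cos(θ/2) ≈ -0.995944, sin(θ/2) ≈ 0.0899708.
With a = amp(|0⟩) = -0.9376 and b = amp(|1⟩) = (0.05423 - 0.3434i):
new amp(|0⟩) = (-0.995944)·a + (-0.0899708)·b = (0.9289 + 0.0309i)
new amp(|1⟩) = (0.0899708)·a + (-0.995944)·b = (-0.1384 + 0.342i)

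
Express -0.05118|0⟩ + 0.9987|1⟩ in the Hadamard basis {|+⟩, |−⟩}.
0.67|+⟩ - 0.7424|−⟩

With |ψ⟩ = α|0⟩ + β|1⟩, the Hadamard-basis coefficients are ⟨+|ψ⟩ = (α + β)/√2 and ⟨−|ψ⟩ = (α − β)/√2.
Here α = -0.05118, β = 0.9987: (α + β)/√2 = 0.67, (α − β)/√2 = -0.7424.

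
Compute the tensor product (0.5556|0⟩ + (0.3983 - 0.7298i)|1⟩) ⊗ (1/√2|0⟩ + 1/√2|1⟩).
0.3929|00⟩ + 0.3929|01⟩ + (0.2816 - 0.516i)|10⟩ + (0.2816 - 0.516i)|11⟩

amp(|b₁b₂…⟩) = product of the factor amplitudes for bits b₁, b₂, …; only kets whose every factor amplitude is nonzero survive.
|00⟩: (0.5556)(1/√2) = 0.3929
|01⟩: (0.5556)(1/√2) = 0.3929
|10⟩: (0.3983 - 0.7298i)(1/√2) = (0.2816 - 0.516i)
|11⟩: (0.3983 - 0.7298i)(1/√2) = (0.2816 - 0.516i)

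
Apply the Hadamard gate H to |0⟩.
1/√2|0⟩ + 1/√2|1⟩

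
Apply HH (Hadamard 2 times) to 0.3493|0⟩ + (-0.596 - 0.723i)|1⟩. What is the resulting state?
0.3493|0⟩ + (-0.596 - 0.723i)|1⟩

H² = I, so an even number of Hadamards cancels: H^2 = I and the state is unchanged.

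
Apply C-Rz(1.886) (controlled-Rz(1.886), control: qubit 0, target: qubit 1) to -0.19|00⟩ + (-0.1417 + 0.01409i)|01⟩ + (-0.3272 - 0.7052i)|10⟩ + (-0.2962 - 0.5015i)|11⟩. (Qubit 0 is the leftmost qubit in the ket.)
-0.19|00⟩ + (-0.1417 + 0.01409i)|01⟩ + (-0.7629 - 0.1494i)|10⟩ + (0.2319 - 0.5343i)|11⟩

C-Rz(1.886) leaves the control-|0⟩ kets |00⟩, |01⟩ unchanged and applies Rz(1.886) to qubit 1 on the control-|1⟩ pair (|10⟩, |11⟩).
Rz(1.886) = [[e^(−iθ/2), 0], [0, e^(iθ/2)]] with e^(±iθ/2) = cos(θ/2) ± i·sin(θ/2); θ = 1.886, cos(θ/2) ≈ 0.587363, sin(θ/2) ≈ 0.809324.
With a = amp(|10⟩) = (-0.3272 - 0.7052i) and b = amp(|11⟩) = (-0.2962 - 0.5015i):
new amp(|10⟩) = (0.587363 - 0.809324i)·a = (-0.7629 - 0.1494i)
new amp(|11⟩) = (0.587363 + 0.809324i)·b = (0.2319 - 0.5343i)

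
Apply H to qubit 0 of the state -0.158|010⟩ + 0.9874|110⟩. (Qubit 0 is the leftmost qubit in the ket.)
0.5865|010⟩ - 0.8099|110⟩

H on qubit 0 mixes each pair of kets that differ only in qubit 0: amplitudes (a, b) of (|…0…⟩, |…1…⟩) become ((a + b)/√2, (a − b)/√2). Kets absent from the input have amplitude 0.
(|010⟩, |110⟩): (a, b) = (-0.158, 0.9874) → (0.5865, -0.8099)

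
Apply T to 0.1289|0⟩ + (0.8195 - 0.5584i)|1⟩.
0.1289|0⟩ + (0.9743 + 0.1846i)|1⟩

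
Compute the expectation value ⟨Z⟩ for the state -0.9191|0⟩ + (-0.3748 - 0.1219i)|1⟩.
0.6894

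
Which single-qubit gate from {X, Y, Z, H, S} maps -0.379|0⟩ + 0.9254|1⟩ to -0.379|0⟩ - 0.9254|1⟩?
Z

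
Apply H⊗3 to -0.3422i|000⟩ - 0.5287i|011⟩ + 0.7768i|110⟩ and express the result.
-0.03327i|000⟩ + 0.3406i|001⟩ - 0.2087i|010⟩ - 0.5825i|011⟩ - 0.5825i|100⟩ - 0.2087i|101⟩ + 0.3406i|110⟩ - 0.03327i|111⟩

H⊗3 gives amp(|y⟩) = (1/2√2) Σ_x (−1)^(x·y) amp(|x⟩), where x·y is the number of positions in which both x and y have a 1.
|000⟩: (-0.3422i - 0.5287i + 0.7768i)/(2√2) = -0.03327i
|001⟩: (-0.3422i + 0.5287i + 0.7768i)/(2√2) = 0.3406i
|010⟩: (-0.3422i + 0.5287i - 0.7768i)/(2√2) = -0.2087i
|011⟩: (-0.3422i - 0.5287i - 0.7768i)/(2√2) = -0.5825i
|100⟩: (-0.3422i - 0.5287i - 0.7768i)/(2√2) = -0.5825i
|101⟩: (-0.3422i + 0.5287i - 0.7768i)/(2√2) = -0.2087i
|110⟩: (-0.3422i + 0.5287i + 0.7768i)/(2√2) = 0.3406i
|111⟩: (-0.3422i - 0.5287i + 0.7768i)/(2√2) = -0.03327i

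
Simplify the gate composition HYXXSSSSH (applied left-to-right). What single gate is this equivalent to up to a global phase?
Y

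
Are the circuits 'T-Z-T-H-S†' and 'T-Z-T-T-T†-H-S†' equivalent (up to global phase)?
Yes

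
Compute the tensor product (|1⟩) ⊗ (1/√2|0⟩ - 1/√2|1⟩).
1/√2|10⟩ - 1/√2|11⟩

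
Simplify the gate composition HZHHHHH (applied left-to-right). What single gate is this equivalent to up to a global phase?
X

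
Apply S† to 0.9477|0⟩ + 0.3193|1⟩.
0.9477|0⟩ - 0.3193i|1⟩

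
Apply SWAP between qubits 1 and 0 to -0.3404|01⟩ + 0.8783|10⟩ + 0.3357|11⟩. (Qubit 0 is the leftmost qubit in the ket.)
0.8783|01⟩ - 0.3404|10⟩ + 0.3357|11⟩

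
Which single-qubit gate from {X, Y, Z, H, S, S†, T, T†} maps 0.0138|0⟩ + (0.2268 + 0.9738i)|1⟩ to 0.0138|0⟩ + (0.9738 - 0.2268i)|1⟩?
S†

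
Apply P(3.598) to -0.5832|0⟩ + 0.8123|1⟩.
-0.5832|0⟩ + (-0.7292 - 0.358i)|1⟩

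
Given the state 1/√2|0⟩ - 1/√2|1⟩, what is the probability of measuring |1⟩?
1/2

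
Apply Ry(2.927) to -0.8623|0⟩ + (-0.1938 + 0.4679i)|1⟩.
(0.1003 - 0.4652i)|0⟩ + (-0.8781 + 0.05011i)|1⟩

Ry(2.927) = [[cos(θ/2), −sin(θ/2)], [sin(θ/2), cos(θ/2)]]; θ = 2.927, cos(θ/2) ≈ 0.107091, sin(θ/2) ≈ 0.994249.
With a = amp(|0⟩) = -0.8623 and b = amp(|1⟩) = (-0.1938 + 0.4679i):
new amp(|0⟩) = (0.107091)·a + (-0.994249)·b = (0.1003 - 0.4652i)
new amp(|1⟩) = (0.994249)·a + (0.107091)·b = (-0.8781 + 0.05011i)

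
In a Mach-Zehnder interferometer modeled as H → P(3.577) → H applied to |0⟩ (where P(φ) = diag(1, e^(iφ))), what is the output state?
(0.04665 - 0.2109i)|0⟩ + (0.9533 + 0.2109i)|1⟩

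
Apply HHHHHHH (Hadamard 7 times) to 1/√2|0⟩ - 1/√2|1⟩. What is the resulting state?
|1⟩

H² = I, so H^7 = H: a single Hadamard. With (a, b) = (1/√2, -1/√2), H gives ((a + b)/√2, (a − b)/√2) = (0, 1).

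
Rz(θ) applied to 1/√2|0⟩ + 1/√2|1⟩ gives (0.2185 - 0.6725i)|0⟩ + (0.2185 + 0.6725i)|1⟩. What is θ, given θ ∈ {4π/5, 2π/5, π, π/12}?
4π/5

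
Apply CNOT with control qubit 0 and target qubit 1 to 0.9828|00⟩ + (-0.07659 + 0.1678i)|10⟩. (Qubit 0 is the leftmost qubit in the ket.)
0.9828|00⟩ + (-0.07659 + 0.1678i)|11⟩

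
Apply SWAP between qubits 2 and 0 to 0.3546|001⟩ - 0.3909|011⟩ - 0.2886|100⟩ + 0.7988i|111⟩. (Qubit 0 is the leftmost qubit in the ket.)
-0.2886|001⟩ + 0.3546|100⟩ - 0.3909|110⟩ + 0.7988i|111⟩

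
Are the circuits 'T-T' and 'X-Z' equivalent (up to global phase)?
No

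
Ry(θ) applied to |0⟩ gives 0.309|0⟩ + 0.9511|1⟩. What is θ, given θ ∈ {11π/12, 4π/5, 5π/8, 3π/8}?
4π/5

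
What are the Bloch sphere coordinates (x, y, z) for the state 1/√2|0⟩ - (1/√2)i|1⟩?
(0, -1, 0)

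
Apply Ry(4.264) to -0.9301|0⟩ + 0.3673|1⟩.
0.184|0⟩ - 0.9829|1⟩

Ry(4.264) = [[cos(θ/2), −sin(θ/2)], [sin(θ/2), cos(θ/2)]]; θ = 4.264, cos(θ/2) ≈ -0.532206, sin(θ/2) ≈ 0.846615.
With a = amp(|0⟩) = -0.9301 and b = amp(|1⟩) = 0.3673:
new amp(|0⟩) = (-0.532206)·a + (-0.846615)·b = 0.184
new amp(|1⟩) = (0.846615)·a + (-0.532206)·b = -0.9829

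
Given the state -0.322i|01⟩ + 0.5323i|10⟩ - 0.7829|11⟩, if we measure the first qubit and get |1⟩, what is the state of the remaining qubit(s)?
0.5623i|0⟩ - 0.827|1⟩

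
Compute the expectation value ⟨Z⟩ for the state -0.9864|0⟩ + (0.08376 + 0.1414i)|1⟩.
0.946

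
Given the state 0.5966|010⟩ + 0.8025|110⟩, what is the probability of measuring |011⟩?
0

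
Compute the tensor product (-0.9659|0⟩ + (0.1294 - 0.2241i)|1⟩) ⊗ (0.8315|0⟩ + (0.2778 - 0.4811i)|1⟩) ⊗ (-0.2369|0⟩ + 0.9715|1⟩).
0.1903|000⟩ - 0.7803|001⟩ + (0.06357 - 0.1101i)|010⟩ + (-0.2607 + 0.4515i)|011⟩ + (-0.02549 + 0.04414i)|100⟩ + (0.1045 - 0.181i)|101⟩ + (0.01703 + 0.0295i)|110⟩ + (-0.06982 - 0.121i)|111⟩

amp(|b₁b₂…⟩) = product of the factor amplitudes for bits b₁, b₂, …; only kets whose every factor amplitude is nonzero survive.
|000⟩: (-0.9659)(0.8315)(-0.2369) = 0.1903
|001⟩: (-0.9659)(0.8315)(0.9715) = -0.7803
|010⟩: (-0.9659)(0.2778 - 0.4811i)(-0.2369) = (0.06357 - 0.1101i)
|011⟩: (-0.9659)(0.2778 - 0.4811i)(0.9715) = (-0.2607 + 0.4515i)
|100⟩: (0.1294 - 0.2241i)(0.8315)(-0.2369) = (-0.02549 + 0.04414i)
|101⟩: (0.1294 - 0.2241i)(0.8315)(0.9715) = (0.1045 - 0.181i)
|110⟩: (0.1294 - 0.2241i)(0.2778 - 0.4811i)(-0.2369) = (0.01703 + 0.0295i)
|111⟩: (0.1294 - 0.2241i)(0.2778 - 0.4811i)(0.9715) = (-0.06982 - 0.121i)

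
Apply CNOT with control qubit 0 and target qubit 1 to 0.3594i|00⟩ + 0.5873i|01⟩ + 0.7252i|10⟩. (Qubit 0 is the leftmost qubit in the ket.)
0.3594i|00⟩ + 0.5873i|01⟩ + 0.7252i|11⟩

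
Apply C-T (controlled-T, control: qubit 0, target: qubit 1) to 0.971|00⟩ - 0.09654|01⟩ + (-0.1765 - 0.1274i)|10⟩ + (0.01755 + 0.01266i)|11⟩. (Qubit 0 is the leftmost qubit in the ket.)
0.971|00⟩ - 0.09654|01⟩ + (-0.1765 - 0.1274i)|10⟩ + (0.003458 + 0.02136i)|11⟩

C-T leaves the control-|0⟩ kets |00⟩, |01⟩ unchanged and applies T to qubit 1 on the control-|1⟩ pair (|10⟩, |11⟩).
T = [[1, 0], [0, (1/√2 + (1/√2)i)]].
With a = amp(|10⟩) = (-0.1765 - 0.1274i) and b = amp(|11⟩) = (0.01755 + 0.01266i):
new amp(|10⟩) = (1)·a = (-0.1765 - 0.1274i)
new amp(|11⟩) = (1/√2 + (1/√2)i)·b = (0.003458 + 0.02136i)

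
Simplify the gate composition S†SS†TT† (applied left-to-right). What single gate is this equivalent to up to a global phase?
S†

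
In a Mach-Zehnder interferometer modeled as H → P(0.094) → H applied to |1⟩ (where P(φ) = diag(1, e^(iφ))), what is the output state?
(0.002207 - 0.04693i)|0⟩ + (0.9978 + 0.04693i)|1⟩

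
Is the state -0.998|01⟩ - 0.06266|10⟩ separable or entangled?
Entangled

Writing the state as a|00⟩ + b|01⟩ + c|10⟩ + d|11⟩, it is a product state iff ad − bc = 0.
Here (a, b, c, d) = (0, -0.998, -0.06266, 0): ad − bc = (0)(0) − (-0.998)(-0.06266) = -0.06253 ≠ 0, so the state is entangled.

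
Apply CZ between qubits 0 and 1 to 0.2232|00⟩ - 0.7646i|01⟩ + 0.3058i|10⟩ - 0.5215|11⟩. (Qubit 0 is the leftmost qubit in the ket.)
0.2232|00⟩ - 0.7646i|01⟩ + 0.3058i|10⟩ + 0.5215|11⟩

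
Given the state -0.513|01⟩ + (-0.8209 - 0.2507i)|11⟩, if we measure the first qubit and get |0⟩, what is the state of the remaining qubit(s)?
-|1⟩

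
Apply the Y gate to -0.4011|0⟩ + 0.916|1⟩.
-0.916i|0⟩ - 0.4011i|1⟩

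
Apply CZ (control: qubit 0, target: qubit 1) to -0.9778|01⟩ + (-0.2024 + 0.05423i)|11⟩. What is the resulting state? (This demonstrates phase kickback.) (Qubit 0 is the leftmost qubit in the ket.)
-0.9778|01⟩ + (0.2024 - 0.05423i)|11⟩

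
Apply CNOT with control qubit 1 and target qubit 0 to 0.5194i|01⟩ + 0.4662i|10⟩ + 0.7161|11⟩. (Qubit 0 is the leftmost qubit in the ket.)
0.7161|01⟩ + 0.4662i|10⟩ + 0.5194i|11⟩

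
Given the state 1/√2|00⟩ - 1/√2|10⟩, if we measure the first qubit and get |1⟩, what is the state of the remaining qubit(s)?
-|0⟩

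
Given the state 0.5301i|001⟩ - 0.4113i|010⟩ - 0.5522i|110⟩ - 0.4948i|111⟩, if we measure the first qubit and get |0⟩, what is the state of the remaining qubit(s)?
0.7901i|01⟩ - 0.613i|10⟩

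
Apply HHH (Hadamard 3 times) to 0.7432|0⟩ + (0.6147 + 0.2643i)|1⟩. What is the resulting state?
(0.9602 + 0.1869i)|0⟩ + (0.09086 - 0.1869i)|1⟩

H² = I, so H^3 = H: a single Hadamard. With (a, b) = (0.7432, (0.6147 + 0.2643i)), H gives ((a + b)/√2, (a − b)/√2) = ((0.9602 + 0.1869i), (0.09086 - 0.1869i)).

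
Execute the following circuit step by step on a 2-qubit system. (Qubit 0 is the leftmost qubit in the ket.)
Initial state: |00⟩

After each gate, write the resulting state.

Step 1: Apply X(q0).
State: |10⟩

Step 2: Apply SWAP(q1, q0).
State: |01⟩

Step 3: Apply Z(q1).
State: -|01⟩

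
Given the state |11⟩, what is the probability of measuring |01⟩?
0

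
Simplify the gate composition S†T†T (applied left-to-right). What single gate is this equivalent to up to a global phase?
S†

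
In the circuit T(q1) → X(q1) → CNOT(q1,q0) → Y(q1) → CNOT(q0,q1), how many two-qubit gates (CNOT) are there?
2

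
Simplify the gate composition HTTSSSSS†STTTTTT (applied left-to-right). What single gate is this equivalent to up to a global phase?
H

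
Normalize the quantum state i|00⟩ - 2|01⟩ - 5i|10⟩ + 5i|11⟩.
0.1348i|00⟩ - 0.2697|01⟩ - 0.6742i|10⟩ + 0.6742i|11⟩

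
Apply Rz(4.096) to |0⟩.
(-0.4593 - 0.8883i)|0⟩

Rz(4.096) = [[e^(−iθ/2), 0], [0, e^(iθ/2)]] with e^(±iθ/2) = cos(θ/2) ± i·sin(θ/2); θ = 4.096, cos(θ/2) ≈ -0.459297, sin(θ/2) ≈ 0.888283.
With a = amp(|0⟩) = 1 and b = amp(|1⟩) = 0:
new amp(|0⟩) = (-0.459297 - 0.888283i)·a = (-0.4593 - 0.8883i)
new amp(|1⟩) = (-0.459297 + 0.888283i)·b = 0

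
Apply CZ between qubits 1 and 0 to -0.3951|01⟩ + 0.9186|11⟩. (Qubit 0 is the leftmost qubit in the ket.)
-0.3951|01⟩ - 0.9186|11⟩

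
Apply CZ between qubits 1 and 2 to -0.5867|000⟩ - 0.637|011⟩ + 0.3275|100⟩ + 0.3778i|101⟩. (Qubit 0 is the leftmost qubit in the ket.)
-0.5867|000⟩ + 0.637|011⟩ + 0.3275|100⟩ + 0.3778i|101⟩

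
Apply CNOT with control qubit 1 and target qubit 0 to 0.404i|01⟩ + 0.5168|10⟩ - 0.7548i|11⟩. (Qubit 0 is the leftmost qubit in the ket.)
-0.7548i|01⟩ + 0.5168|10⟩ + 0.404i|11⟩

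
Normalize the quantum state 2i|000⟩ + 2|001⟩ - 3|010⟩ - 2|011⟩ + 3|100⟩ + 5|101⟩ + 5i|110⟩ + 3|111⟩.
0.212i|000⟩ + 0.212|001⟩ - 0.318|010⟩ - 0.212|011⟩ + 0.318|100⟩ + 0.53|101⟩ + 0.53i|110⟩ + 0.318|111⟩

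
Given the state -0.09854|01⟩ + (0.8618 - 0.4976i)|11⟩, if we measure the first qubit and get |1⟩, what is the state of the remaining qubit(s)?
(0.866 - 0.5i)|1⟩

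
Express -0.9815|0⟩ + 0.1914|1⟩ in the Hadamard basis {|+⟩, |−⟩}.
-0.5587|+⟩ - 0.8294|−⟩

With |ψ⟩ = α|0⟩ + β|1⟩, the Hadamard-basis coefficients are ⟨+|ψ⟩ = (α + β)/√2 and ⟨−|ψ⟩ = (α − β)/√2.
Here α = -0.9815, β = 0.1914: (α + β)/√2 = -0.5587, (α − β)/√2 = -0.8294.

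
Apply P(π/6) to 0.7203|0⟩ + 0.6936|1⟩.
0.7203|0⟩ + (0.6007 + 0.3468i)|1⟩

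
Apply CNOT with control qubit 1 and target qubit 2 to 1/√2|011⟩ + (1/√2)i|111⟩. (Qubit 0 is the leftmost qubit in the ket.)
1/√2|010⟩ + (1/√2)i|110⟩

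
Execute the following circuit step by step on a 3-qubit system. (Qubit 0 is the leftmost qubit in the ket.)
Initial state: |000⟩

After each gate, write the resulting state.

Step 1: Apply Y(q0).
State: i|100⟩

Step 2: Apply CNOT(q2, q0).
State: i|100⟩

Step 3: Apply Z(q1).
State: i|100⟩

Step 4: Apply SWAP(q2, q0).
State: i|001⟩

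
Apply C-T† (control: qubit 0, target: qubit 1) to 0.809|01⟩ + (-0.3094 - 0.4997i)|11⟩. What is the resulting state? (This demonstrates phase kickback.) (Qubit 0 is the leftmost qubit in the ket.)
0.809|01⟩ + (-0.5721 - 0.1346i)|11⟩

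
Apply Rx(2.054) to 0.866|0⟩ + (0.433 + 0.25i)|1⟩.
(0.662 - 0.3705i)|0⟩ + (0.224 - 0.6117i)|1⟩

Rx(2.054) = [[cos(θ/2), −i·sin(θ/2)], [−i·sin(θ/2), cos(θ/2)]]; θ = 2.054, cos(θ/2) ≈ 0.517388, sin(θ/2) ≈ 0.855751.
With a = amp(|0⟩) = 0.866 and b = amp(|1⟩) = (0.433 + 0.25i):
new amp(|0⟩) = (0.517388)·a + (-0.855751i)·b = (0.662 - 0.3705i)
new amp(|1⟩) = (-0.855751i)·a + (0.517388)·b = (0.224 - 0.6117i)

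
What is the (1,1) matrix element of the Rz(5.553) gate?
(-0.9341 + 0.357i)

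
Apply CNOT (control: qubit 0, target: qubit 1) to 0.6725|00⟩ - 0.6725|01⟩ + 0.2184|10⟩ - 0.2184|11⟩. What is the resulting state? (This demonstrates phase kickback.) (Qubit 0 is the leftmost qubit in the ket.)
0.6725|00⟩ - 0.6725|01⟩ - 0.2184|10⟩ + 0.2184|11⟩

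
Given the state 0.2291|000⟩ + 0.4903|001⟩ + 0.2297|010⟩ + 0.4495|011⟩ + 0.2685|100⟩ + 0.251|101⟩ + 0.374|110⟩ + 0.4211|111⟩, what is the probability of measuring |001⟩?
0.2404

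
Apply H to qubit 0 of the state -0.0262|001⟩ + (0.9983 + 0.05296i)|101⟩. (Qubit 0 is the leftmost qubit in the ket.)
(0.6874 + 0.03745i)|001⟩ + (-0.7244 - 0.03745i)|101⟩

H on qubit 0 mixes each pair of kets that differ only in qubit 0: amplitudes (a, b) of (|…0…⟩, |…1…⟩) become ((a + b)/√2, (a − b)/√2). Kets absent from the input have amplitude 0.
(|001⟩, |101⟩): (a, b) = (-0.0262, (0.9983 + 0.05296i)) → ((0.6874 + 0.03745i), (-0.7244 - 0.03745i))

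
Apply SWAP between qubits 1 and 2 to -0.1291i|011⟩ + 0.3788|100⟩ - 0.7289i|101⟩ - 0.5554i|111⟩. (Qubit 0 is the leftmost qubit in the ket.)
-0.1291i|011⟩ + 0.3788|100⟩ - 0.7289i|110⟩ - 0.5554i|111⟩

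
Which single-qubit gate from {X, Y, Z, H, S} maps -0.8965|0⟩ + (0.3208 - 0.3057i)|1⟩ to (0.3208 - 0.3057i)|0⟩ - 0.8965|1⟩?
X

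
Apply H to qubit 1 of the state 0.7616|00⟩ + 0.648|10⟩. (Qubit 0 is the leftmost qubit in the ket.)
0.5385|00⟩ + 0.5385|01⟩ + 0.4582|10⟩ + 0.4582|11⟩

H on qubit 1 mixes each pair of kets that differ only in qubit 1: amplitudes (a, b) of (|…0…⟩, |…1…⟩) become ((a + b)/√2, (a − b)/√2). Kets absent from the input have amplitude 0.
(|00⟩, |01⟩): (a, b) = (0.7616, 0) → (0.5385, 0.5385)
(|10⟩, |11⟩): (a, b) = (0.648, 0) → (0.4582, 0.4582)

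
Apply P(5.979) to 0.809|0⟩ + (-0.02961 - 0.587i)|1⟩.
0.809|0⟩ + (-0.2041 - 0.5512i)|1⟩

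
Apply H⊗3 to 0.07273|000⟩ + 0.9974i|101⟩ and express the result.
(0.02571 + 0.3526i)|000⟩ + (0.02571 - 0.3526i)|001⟩ + (0.02571 + 0.3526i)|010⟩ + (0.02571 - 0.3526i)|011⟩ + (0.02571 - 0.3526i)|100⟩ + (0.02571 + 0.3526i)|101⟩ + (0.02571 - 0.3526i)|110⟩ + (0.02571 + 0.3526i)|111⟩

H⊗3 gives amp(|y⟩) = (1/2√2) Σ_x (−1)^(x·y) amp(|x⟩), where x·y is the number of positions in which both x and y have a 1.
|000⟩: (0.07273 + 0.9974i)/(2√2) = (0.02571 + 0.3526i)
|001⟩: (0.07273 - 0.9974i)/(2√2) = (0.02571 - 0.3526i)
|010⟩: (0.07273 + 0.9974i)/(2√2) = (0.02571 + 0.3526i)
|011⟩: (0.07273 - 0.9974i)/(2√2) = (0.02571 - 0.3526i)
|100⟩: (0.07273 - 0.9974i)/(2√2) = (0.02571 - 0.3526i)
|101⟩: (0.07273 + 0.9974i)/(2√2) = (0.02571 + 0.3526i)
|110⟩: (0.07273 - 0.9974i)/(2√2) = (0.02571 - 0.3526i)
|111⟩: (0.07273 + 0.9974i)/(2√2) = (0.02571 + 0.3526i)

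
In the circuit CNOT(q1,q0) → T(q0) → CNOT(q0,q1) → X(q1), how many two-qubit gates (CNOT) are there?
2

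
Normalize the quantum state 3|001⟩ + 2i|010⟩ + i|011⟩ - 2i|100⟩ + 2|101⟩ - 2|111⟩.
0.5883|001⟩ + 0.3922i|010⟩ + 0.1961i|011⟩ - 0.3922i|100⟩ + 0.3922|101⟩ - 0.3922|111⟩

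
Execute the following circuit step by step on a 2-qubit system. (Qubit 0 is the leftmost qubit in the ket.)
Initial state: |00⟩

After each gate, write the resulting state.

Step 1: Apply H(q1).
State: 1/√2|00⟩ + 1/√2|01⟩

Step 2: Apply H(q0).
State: 1/2|00⟩ + 1/2|01⟩ + 1/2|10⟩ + 1/2|11⟩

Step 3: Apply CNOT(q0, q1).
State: 1/2|00⟩ + 1/2|01⟩ + 1/2|10⟩ + 1/2|11⟩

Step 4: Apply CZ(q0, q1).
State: 1/2|00⟩ + 1/2|01⟩ + 1/2|10⟩ - 1/2|11⟩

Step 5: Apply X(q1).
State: 1/2|00⟩ + 1/2|01⟩ - 1/2|10⟩ + 1/2|11⟩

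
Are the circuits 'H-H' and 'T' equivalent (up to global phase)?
No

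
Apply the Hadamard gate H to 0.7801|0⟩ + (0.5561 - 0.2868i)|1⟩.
(0.9448 - 0.2028i)|0⟩ + (0.1584 + 0.2028i)|1⟩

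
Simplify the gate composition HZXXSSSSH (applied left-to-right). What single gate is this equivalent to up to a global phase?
X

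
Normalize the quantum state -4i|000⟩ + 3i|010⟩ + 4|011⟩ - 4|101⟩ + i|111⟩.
-0.5252i|000⟩ + 0.3939i|010⟩ + 0.5252|011⟩ - 0.5252|101⟩ + 0.1313i|111⟩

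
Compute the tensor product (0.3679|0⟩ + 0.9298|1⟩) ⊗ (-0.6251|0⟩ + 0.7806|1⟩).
-0.23|00⟩ + 0.2872|01⟩ - 0.5812|10⟩ + 0.7258|11⟩

amp(|b₁b₂…⟩) = product of the factor amplitudes for bits b₁, b₂, …; only kets whose every factor amplitude is nonzero survive.
|00⟩: (0.3679)(-0.6251) = -0.23
|01⟩: (0.3679)(0.7806) = 0.2872
|10⟩: (0.9298)(-0.6251) = -0.5812
|11⟩: (0.9298)(0.7806) = 0.7258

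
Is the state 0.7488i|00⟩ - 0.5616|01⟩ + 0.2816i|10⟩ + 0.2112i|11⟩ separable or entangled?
Entangled

Writing the state as a|00⟩ + b|01⟩ + c|10⟩ + d|11⟩, it is a product state iff ad − bc = 0.
Here (a, b, c, d) = (0.7488i, -0.5616, 0.2816i, 0.2112i): ad − bc = (0.7488i)(0.2112i) − (-0.5616)(0.2816i) = (-0.1581 + 0.1581i) ≠ 0, so the state is entangled.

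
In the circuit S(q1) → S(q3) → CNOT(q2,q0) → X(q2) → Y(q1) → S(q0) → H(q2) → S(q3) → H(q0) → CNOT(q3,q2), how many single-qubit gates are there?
8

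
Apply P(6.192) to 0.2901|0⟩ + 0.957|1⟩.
0.2901|0⟩ + (0.953 - 0.08714i)|1⟩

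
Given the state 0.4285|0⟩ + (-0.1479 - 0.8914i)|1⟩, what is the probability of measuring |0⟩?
0.1836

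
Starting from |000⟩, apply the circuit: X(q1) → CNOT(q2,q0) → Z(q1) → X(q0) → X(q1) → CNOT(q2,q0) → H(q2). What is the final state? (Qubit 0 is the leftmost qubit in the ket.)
-1/√2|100⟩ - 1/√2|101⟩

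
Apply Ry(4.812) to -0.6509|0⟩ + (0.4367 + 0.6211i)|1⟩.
(0.1896 - 0.4168i)|0⟩ + (-0.7606 - 0.4605i)|1⟩

Ry(4.812) = [[cos(θ/2), −sin(θ/2)], [sin(θ/2), cos(θ/2)]]; θ = 4.812, cos(θ/2) ≈ -0.741433, sin(θ/2) ≈ 0.671027.
With a = amp(|0⟩) = -0.6509 and b = amp(|1⟩) = (0.4367 + 0.6211i):
new amp(|0⟩) = (-0.741433)·a + (-0.671027)·b = (0.1896 - 0.4168i)
new amp(|1⟩) = (0.671027)·a + (-0.741433)·b = (-0.7606 - 0.4605i)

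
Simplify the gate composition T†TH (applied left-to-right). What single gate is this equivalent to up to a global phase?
H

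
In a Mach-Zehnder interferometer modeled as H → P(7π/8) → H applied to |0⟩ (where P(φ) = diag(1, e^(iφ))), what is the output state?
(0.03806 + 0.1913i)|0⟩ + (0.9619 - 0.1913i)|1⟩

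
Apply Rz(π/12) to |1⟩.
(0.9914 + 0.1305i)|1⟩

Rz(π/12) = [[e^(−iθ/2), 0], [0, e^(iθ/2)]] with e^(±iθ/2) = cos(θ/2) ± i·sin(θ/2); θ = π/12, cos(θ/2) ≈ 0.991445, sin(θ/2) ≈ 0.130526.
With a = amp(|0⟩) = 0 and b = amp(|1⟩) = 1:
new amp(|0⟩) = (0.991445 - 0.130526i)·a = 0
new amp(|1⟩) = (0.991445 + 0.130526i)·b = (0.9914 + 0.1305i)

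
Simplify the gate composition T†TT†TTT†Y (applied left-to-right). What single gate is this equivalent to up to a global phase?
Y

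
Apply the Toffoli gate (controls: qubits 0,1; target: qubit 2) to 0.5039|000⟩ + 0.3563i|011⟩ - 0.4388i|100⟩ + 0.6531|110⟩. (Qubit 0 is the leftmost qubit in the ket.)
0.5039|000⟩ + 0.3563i|011⟩ - 0.4388i|100⟩ + 0.6531|111⟩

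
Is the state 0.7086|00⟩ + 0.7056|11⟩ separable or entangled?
Entangled

Writing the state as a|00⟩ + b|01⟩ + c|10⟩ + d|11⟩, it is a product state iff ad − bc = 0.
Here (a, b, c, d) = (0.7086, 0, 0, 0.7056): ad − bc = (0.7086)(0.7056) − (0)(0) = 0.5 ≠ 0, so the state is entangled.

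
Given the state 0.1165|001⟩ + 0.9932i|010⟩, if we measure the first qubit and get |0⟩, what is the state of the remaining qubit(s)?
0.1165|01⟩ + 0.9932i|10⟩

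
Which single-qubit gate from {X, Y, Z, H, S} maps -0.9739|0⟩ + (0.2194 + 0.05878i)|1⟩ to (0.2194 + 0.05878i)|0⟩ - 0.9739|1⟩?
X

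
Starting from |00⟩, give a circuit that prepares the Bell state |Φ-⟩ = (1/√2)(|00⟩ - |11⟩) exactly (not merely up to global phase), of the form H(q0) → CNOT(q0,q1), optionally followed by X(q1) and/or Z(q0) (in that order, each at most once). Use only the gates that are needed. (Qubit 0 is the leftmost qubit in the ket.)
H(q0) → CNOT(q0,q1) → Z(q0)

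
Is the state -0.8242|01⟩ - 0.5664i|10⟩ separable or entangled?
Entangled

Writing the state as a|00⟩ + b|01⟩ + c|10⟩ + d|11⟩, it is a product state iff ad − bc = 0.
Here (a, b, c, d) = (0, -0.8242, -0.5664i, 0): ad − bc = (0)(0) − (-0.8242)(-0.5664i) = -0.4668i ≠ 0, so the state is entangled.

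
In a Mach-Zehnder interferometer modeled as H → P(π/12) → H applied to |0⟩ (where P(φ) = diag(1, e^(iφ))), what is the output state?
(0.983 + 0.1294i)|0⟩ + (0.01704 - 0.1294i)|1⟩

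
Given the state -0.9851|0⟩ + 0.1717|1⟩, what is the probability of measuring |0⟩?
0.9704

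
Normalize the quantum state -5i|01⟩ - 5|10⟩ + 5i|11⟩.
-(1/√3)i|01⟩ - 1/√3|10⟩ + (1/√3)i|11⟩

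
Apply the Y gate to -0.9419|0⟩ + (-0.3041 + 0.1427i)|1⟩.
(0.1427 + 0.3041i)|0⟩ - 0.9419i|1⟩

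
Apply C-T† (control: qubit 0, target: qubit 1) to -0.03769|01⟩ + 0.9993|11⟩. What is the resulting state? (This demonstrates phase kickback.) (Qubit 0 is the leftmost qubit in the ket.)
-0.03769|01⟩ + (0.7066 - 0.7066i)|11⟩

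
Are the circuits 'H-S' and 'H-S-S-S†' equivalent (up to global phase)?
Yes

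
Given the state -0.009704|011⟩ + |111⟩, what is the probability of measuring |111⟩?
1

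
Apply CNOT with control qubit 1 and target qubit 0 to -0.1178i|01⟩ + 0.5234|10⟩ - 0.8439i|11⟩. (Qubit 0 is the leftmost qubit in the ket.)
-0.8439i|01⟩ + 0.5234|10⟩ - 0.1178i|11⟩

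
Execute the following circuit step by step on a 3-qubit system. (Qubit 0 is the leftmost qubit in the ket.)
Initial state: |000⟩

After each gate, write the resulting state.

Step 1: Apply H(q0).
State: 1/√2|000⟩ + 1/√2|100⟩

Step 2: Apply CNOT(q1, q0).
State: 1/√2|000⟩ + 1/√2|100⟩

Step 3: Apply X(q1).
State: 1/√2|010⟩ + 1/√2|110⟩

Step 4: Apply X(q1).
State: 1/√2|000⟩ + 1/√2|100⟩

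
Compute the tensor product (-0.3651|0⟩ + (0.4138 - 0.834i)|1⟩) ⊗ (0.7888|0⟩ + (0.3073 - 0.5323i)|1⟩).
-0.288|00⟩ + (-0.1122 + 0.1943i)|01⟩ + (0.3264 - 0.6579i)|10⟩ + (-0.3168 - 0.4766i)|11⟩

amp(|b₁b₂…⟩) = product of the factor amplitudes for bits b₁, b₂, …; only kets whose every factor amplitude is nonzero survive.
|00⟩: (-0.3651)(0.7888) = -0.288
|01⟩: (-0.3651)(0.3073 - 0.5323i) = (-0.1122 + 0.1943i)
|10⟩: (0.4138 - 0.834i)(0.7888) = (0.3264 - 0.6579i)
|11⟩: (0.4138 - 0.834i)(0.3073 - 0.5323i) = (-0.3168 - 0.4766i)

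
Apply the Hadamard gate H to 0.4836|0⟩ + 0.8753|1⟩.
0.9609|0⟩ - 0.277|1⟩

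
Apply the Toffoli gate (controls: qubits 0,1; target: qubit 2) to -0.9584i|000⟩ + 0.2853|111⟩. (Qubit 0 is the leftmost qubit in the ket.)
-0.9584i|000⟩ + 0.2853|110⟩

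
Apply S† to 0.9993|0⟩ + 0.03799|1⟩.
0.9993|0⟩ - 0.03799i|1⟩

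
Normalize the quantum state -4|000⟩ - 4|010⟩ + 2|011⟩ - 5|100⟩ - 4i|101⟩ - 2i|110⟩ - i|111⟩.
-0.4417|000⟩ - 0.4417|010⟩ + 0.2209|011⟩ - 0.5522|100⟩ - 0.4417i|101⟩ - 0.2209i|110⟩ - 0.1104i|111⟩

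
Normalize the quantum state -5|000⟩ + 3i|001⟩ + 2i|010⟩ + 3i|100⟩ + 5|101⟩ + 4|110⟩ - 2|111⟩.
-0.5213|000⟩ + 0.3128i|001⟩ + 0.2085i|010⟩ + 0.3128i|100⟩ + 0.5213|101⟩ + 0.417|110⟩ - 0.2085|111⟩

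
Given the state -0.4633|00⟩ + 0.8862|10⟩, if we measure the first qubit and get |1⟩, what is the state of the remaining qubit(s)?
|0⟩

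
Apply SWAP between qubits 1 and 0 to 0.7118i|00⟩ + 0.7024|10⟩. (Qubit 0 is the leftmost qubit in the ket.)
0.7118i|00⟩ + 0.7024|01⟩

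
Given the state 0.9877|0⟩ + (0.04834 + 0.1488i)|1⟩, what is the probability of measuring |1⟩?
0.02448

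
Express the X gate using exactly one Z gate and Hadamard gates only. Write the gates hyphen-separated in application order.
H-Z-H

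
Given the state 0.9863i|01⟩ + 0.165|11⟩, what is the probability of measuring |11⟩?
0.02723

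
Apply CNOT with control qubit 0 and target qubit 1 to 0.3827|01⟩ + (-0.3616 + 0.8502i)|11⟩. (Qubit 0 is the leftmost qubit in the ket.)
0.3827|01⟩ + (-0.3616 + 0.8502i)|10⟩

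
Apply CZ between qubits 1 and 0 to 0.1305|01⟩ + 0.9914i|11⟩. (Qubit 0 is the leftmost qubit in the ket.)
0.1305|01⟩ - 0.9914i|11⟩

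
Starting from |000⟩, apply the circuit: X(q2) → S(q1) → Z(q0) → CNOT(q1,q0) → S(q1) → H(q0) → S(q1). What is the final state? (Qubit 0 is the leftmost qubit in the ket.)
1/√2|001⟩ + 1/√2|101⟩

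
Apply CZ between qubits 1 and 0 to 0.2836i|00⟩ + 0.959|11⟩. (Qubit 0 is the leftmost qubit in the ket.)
0.2836i|00⟩ - 0.959|11⟩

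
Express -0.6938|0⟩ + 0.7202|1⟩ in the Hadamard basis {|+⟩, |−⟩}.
0.01867|+⟩ - 0.9998|−⟩

With |ψ⟩ = α|0⟩ + β|1⟩, the Hadamard-basis coefficients are ⟨+|ψ⟩ = (α + β)/√2 and ⟨−|ψ⟩ = (α − β)/√2.
Here α = -0.6938, β = 0.7202: (α + β)/√2 = 0.01867, (α − β)/√2 = -0.9998.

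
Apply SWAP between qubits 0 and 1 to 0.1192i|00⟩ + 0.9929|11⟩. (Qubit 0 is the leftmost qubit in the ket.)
0.1192i|00⟩ + 0.9929|11⟩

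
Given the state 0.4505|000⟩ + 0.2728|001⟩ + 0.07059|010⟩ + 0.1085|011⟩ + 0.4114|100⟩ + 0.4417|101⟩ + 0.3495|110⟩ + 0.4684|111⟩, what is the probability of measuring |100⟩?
0.1692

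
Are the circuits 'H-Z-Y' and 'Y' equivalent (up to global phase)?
No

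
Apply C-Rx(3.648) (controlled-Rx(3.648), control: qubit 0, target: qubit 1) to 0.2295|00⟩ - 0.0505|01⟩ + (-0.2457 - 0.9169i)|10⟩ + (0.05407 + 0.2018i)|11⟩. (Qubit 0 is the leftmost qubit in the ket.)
0.2295|00⟩ - 0.0505|01⟩ + (0.2569 + 0.1773i)|10⟩ + (-0.9012 + 0.1873i)|11⟩

C-Rx(3.648) leaves the control-|0⟩ kets |00⟩, |01⟩ unchanged and applies Rx(3.648) to qubit 1 on the control-|1⟩ pair (|10⟩, |11⟩).
Rx(3.648) = [[cos(θ/2), −i·sin(θ/2)], [−i·sin(θ/2), cos(θ/2)]]; θ = 3.648, cos(θ/2) ≈ -0.250507, sin(θ/2) ≈ 0.968115.
With a = amp(|10⟩) = (-0.2457 - 0.9169i) and b = amp(|11⟩) = (0.05407 + 0.2018i):
new amp(|10⟩) = (-0.250507)·a + (-0.968115i)·b = (0.2569 + 0.1773i)
new amp(|11⟩) = (-0.968115i)·a + (-0.250507)·b = (-0.9012 + 0.1873i)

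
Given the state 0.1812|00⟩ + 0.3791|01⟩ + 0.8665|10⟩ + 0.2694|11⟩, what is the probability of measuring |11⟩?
0.07258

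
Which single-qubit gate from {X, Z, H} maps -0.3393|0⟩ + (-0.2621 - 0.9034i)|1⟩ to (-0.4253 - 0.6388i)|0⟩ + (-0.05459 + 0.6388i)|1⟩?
H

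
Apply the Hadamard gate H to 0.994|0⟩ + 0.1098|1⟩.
0.7805|0⟩ + 0.6252|1⟩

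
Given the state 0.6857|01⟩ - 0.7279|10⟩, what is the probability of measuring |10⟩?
0.5298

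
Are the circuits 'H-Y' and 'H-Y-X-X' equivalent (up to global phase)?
Yes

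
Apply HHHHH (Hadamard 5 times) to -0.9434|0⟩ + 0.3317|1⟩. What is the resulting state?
-0.4325|0⟩ - 0.9016|1⟩

H² = I, so H^5 = H: a single Hadamard. With (a, b) = (-0.9434, 0.3317), H gives ((a + b)/√2, (a − b)/√2) = (-0.4325, -0.9016).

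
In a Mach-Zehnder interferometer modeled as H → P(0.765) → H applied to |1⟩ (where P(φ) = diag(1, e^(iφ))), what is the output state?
(0.1393 - 0.3463i)|0⟩ + (0.8607 + 0.3463i)|1⟩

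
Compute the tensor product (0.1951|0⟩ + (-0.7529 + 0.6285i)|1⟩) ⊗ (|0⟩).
0.1951|00⟩ + (-0.7529 + 0.6285i)|10⟩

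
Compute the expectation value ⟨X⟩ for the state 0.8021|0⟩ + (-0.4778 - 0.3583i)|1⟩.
-0.7665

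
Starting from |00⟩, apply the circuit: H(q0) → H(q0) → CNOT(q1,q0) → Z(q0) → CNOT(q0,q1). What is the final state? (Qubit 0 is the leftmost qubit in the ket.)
|00⟩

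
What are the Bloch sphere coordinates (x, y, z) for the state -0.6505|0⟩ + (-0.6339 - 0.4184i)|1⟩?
(0.8247, 0.5443, -0.1537)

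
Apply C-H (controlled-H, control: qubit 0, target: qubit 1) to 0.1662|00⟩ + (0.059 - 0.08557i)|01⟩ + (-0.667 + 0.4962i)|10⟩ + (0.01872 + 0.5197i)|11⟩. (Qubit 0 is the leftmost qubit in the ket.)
0.1662|00⟩ + (0.059 - 0.08557i)|01⟩ + (-0.4584 + 0.7183i)|10⟩ + (-0.4849 - 0.01662i)|11⟩

C-H leaves the control-|0⟩ kets |00⟩, |01⟩ unchanged and applies H to qubit 1 on the control-|1⟩ pair (|10⟩, |11⟩).
H = [[1/√2, 1/√2], [1/√2, -1/√2]].
With a = amp(|10⟩) = (-0.667 + 0.4962i) and b = amp(|11⟩) = (0.01872 + 0.5197i):
new amp(|10⟩) = (1/√2)·a + (1/√2)·b = (-0.4584 + 0.7183i)
new amp(|11⟩) = (1/√2)·a + (-1/√2)·b = (-0.4849 - 0.01662i)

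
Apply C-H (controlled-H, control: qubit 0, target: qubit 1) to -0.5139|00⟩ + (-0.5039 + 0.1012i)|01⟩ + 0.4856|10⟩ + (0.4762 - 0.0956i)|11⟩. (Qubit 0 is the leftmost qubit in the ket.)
-0.5139|00⟩ + (-0.5039 + 0.1012i)|01⟩ + (0.6801 - 0.0676i)|10⟩ + (0.006647 + 0.0676i)|11⟩

C-H leaves the control-|0⟩ kets |00⟩, |01⟩ unchanged and applies H to qubit 1 on the control-|1⟩ pair (|10⟩, |11⟩).
H = [[1/√2, 1/√2], [1/√2, -1/√2]].
With a = amp(|10⟩) = 0.4856 and b = amp(|11⟩) = (0.4762 - 0.0956i):
new amp(|10⟩) = (1/√2)·a + (1/√2)·b = (0.6801 - 0.0676i)
new amp(|11⟩) = (1/√2)·a + (-1/√2)·b = (0.006647 + 0.0676i)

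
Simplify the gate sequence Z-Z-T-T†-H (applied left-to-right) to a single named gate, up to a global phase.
H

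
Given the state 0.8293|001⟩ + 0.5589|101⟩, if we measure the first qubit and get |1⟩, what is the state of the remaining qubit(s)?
|01⟩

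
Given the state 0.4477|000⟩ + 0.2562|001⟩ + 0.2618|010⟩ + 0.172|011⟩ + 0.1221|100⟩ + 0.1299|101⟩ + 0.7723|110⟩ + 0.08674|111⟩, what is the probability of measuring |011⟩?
0.02958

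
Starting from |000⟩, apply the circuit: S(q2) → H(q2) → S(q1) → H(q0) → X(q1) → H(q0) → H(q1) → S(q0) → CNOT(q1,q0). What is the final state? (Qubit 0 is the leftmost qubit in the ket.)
1/2|000⟩ + 1/2|001⟩ - 1/2|110⟩ - 1/2|111⟩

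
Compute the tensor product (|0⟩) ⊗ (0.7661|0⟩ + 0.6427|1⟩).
0.7661|00⟩ + 0.6427|01⟩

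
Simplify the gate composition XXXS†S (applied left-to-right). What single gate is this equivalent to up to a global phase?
X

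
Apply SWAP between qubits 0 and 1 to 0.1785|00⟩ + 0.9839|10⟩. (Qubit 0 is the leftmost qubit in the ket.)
0.1785|00⟩ + 0.9839|01⟩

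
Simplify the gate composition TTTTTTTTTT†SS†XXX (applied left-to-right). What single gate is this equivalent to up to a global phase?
X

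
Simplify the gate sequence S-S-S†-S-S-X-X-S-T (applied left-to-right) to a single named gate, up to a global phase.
T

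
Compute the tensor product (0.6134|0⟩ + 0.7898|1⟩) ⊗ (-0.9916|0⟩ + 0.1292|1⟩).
-0.6082|00⟩ + 0.07925|01⟩ - 0.7832|10⟩ + 0.102|11⟩

amp(|b₁b₂…⟩) = product of the factor amplitudes for bits b₁, b₂, …; only kets whose every factor amplitude is nonzero survive.
|00⟩: (0.6134)(-0.9916) = -0.6082
|01⟩: (0.6134)(0.1292) = 0.07925
|10⟩: (0.7898)(-0.9916) = -0.7832
|11⟩: (0.7898)(0.1292) = 0.102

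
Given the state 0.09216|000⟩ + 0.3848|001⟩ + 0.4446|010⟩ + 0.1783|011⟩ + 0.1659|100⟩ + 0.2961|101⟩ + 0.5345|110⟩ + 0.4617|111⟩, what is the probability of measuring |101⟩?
0.08768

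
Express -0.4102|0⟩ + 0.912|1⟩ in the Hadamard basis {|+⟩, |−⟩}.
0.3548|+⟩ - 0.9349|−⟩

With |ψ⟩ = α|0⟩ + β|1⟩, the Hadamard-basis coefficients are ⟨+|ψ⟩ = (α + β)/√2 and ⟨−|ψ⟩ = (α − β)/√2.
Here α = -0.4102, β = 0.912: (α + β)/√2 = 0.3548, (α − β)/√2 = -0.9349.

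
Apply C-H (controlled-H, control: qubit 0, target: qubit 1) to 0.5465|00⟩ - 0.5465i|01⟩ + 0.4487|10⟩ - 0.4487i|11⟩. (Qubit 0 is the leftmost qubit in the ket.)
0.5465|00⟩ - 0.5465i|01⟩ + (0.3173 - 0.3173i)|10⟩ + (0.3173 + 0.3173i)|11⟩

C-H leaves the control-|0⟩ kets |00⟩, |01⟩ unchanged and applies H to qubit 1 on the control-|1⟩ pair (|10⟩, |11⟩).
H = [[1/√2, 1/√2], [1/√2, -1/√2]].
With a = amp(|10⟩) = 0.4487 and b = amp(|11⟩) = -0.4487i:
new amp(|10⟩) = (1/√2)·a + (1/√2)·b = (0.3173 - 0.3173i)
new amp(|11⟩) = (1/√2)·a + (-1/√2)·b = (0.3173 + 0.3173i)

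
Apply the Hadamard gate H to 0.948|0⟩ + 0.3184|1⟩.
0.8955|0⟩ + 0.4452|1⟩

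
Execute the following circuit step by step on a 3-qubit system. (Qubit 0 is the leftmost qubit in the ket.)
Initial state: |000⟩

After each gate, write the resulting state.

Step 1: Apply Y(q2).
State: i|001⟩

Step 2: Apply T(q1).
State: i|001⟩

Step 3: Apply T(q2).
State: (-1/√2 + (1/√2)i)|001⟩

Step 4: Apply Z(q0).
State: (-1/√2 + (1/√2)i)|001⟩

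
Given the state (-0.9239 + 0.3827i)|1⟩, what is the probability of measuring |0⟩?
0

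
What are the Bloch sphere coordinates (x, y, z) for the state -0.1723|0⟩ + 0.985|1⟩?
(-0.3394, 0, -0.9405)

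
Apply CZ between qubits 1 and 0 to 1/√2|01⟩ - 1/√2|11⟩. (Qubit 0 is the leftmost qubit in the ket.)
1/√2|01⟩ + 1/√2|11⟩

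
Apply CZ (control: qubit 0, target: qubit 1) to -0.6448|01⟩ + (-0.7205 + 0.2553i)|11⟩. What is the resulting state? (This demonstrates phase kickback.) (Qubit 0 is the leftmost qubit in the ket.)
-0.6448|01⟩ + (0.7205 - 0.2553i)|11⟩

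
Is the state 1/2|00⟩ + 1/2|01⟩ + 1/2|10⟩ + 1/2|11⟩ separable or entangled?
Separable

Writing the state as a|00⟩ + b|01⟩ + c|10⟩ + d|11⟩, it is a product state iff ad − bc = 0.
Here (a, b, c, d) = (1/2, 1/2, 1/2, 1/2): ad − bc = (1/2)(1/2) − (1/2)(1/2) = 0, so the state is separable.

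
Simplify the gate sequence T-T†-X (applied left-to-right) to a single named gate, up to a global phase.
X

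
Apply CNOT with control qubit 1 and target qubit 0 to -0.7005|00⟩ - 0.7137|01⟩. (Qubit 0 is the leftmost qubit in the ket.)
-0.7005|00⟩ - 0.7137|11⟩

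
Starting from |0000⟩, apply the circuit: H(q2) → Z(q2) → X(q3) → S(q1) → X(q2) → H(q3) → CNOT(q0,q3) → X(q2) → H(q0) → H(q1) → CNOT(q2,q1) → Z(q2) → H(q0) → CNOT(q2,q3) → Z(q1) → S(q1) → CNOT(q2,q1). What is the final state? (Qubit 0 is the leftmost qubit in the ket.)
1/√8|0000⟩ - 1/√8|0001⟩ + (1/√8)i|0010⟩ - (1/√8)i|0011⟩ - (1/√8)i|0100⟩ + (1/√8)i|0101⟩ - 1/√8|0110⟩ + 1/√8|0111⟩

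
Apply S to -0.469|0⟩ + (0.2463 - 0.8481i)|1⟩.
-0.469|0⟩ + (0.8481 + 0.2463i)|1⟩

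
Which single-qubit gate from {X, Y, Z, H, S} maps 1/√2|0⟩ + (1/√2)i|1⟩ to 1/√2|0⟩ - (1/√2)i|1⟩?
Z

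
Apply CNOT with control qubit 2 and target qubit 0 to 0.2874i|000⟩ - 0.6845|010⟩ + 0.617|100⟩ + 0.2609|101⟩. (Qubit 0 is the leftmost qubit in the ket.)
0.2874i|000⟩ + 0.2609|001⟩ - 0.6845|010⟩ + 0.617|100⟩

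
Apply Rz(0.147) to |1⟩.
(0.9973 + 0.07343i)|1⟩

Rz(0.147) = [[e^(−iθ/2), 0], [0, e^(iθ/2)]] with e^(±iθ/2) = cos(θ/2) ± i·sin(θ/2); θ = 0.147, cos(θ/2) ≈ 0.9973, sin(θ/2) ≈ 0.0734338.
With a = amp(|0⟩) = 0 and b = amp(|1⟩) = 1:
new amp(|0⟩) = (0.9973 - 0.0734338i)·a = 0
new amp(|1⟩) = (0.9973 + 0.0734338i)·b = (0.9973 + 0.07343i)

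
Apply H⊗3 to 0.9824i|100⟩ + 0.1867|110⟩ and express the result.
(0.06601 + 0.3473i)|000⟩ + (0.06601 + 0.3473i)|001⟩ + (-0.06601 + 0.3473i)|010⟩ + (-0.06601 + 0.3473i)|011⟩ + (-0.06601 - 0.3473i)|100⟩ + (-0.06601 - 0.3473i)|101⟩ + (0.06601 - 0.3473i)|110⟩ + (0.06601 - 0.3473i)|111⟩

H⊗3 gives amp(|y⟩) = (1/2√2) Σ_x (−1)^(x·y) amp(|x⟩), where x·y is the number of positions in which both x and y have a 1.
|000⟩: (0.9824i + 0.1867)/(2√2) = (0.06601 + 0.3473i)
|001⟩: (0.9824i + 0.1867)/(2√2) = (0.06601 + 0.3473i)
|010⟩: (0.9824i - 0.1867)/(2√2) = (-0.06601 + 0.3473i)
|011⟩: (0.9824i - 0.1867)/(2√2) = (-0.06601 + 0.3473i)
|100⟩: (-0.9824i - 0.1867)/(2√2) = (-0.06601 - 0.3473i)
|101⟩: (-0.9824i - 0.1867)/(2√2) = (-0.06601 - 0.3473i)
|110⟩: (-0.9824i + 0.1867)/(2√2) = (0.06601 - 0.3473i)
|111⟩: (-0.9824i + 0.1867)/(2√2) = (0.06601 - 0.3473i)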